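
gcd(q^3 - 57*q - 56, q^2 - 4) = 1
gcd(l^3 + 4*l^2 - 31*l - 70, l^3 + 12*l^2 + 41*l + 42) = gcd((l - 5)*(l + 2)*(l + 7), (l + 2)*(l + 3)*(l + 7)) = l^2 + 9*l + 14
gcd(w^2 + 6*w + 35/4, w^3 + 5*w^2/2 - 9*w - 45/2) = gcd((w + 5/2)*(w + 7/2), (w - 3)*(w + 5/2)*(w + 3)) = w + 5/2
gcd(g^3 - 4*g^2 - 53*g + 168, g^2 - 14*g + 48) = g - 8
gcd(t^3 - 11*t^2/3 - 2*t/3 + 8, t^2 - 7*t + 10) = t - 2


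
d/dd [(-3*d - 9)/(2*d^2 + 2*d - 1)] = 3*(2*d^2 + 12*d + 7)/(4*d^4 + 8*d^3 - 4*d + 1)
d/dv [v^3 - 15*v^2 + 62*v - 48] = 3*v^2 - 30*v + 62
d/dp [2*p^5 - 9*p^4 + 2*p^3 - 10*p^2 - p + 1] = 10*p^4 - 36*p^3 + 6*p^2 - 20*p - 1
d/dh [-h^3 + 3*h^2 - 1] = 3*h*(2 - h)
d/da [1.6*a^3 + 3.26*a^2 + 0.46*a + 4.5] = 4.8*a^2 + 6.52*a + 0.46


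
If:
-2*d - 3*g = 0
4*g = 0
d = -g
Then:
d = 0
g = 0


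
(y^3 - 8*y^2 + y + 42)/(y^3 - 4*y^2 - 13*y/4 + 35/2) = 4*(y^2 - 10*y + 21)/(4*y^2 - 24*y + 35)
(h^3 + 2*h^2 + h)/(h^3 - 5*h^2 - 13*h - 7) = h/(h - 7)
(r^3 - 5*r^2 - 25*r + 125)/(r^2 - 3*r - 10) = (r^2 - 25)/(r + 2)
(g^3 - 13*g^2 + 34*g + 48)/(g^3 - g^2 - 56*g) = (g^2 - 5*g - 6)/(g*(g + 7))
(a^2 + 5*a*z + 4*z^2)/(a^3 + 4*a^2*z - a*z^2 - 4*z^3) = 1/(a - z)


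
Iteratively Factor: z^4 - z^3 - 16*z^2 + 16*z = (z - 4)*(z^3 + 3*z^2 - 4*z) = (z - 4)*(z + 4)*(z^2 - z) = z*(z - 4)*(z + 4)*(z - 1)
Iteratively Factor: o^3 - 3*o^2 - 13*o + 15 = (o - 1)*(o^2 - 2*o - 15) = (o - 1)*(o + 3)*(o - 5)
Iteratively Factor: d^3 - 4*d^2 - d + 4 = (d - 4)*(d^2 - 1) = (d - 4)*(d + 1)*(d - 1)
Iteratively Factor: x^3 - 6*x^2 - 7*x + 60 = (x + 3)*(x^2 - 9*x + 20) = (x - 4)*(x + 3)*(x - 5)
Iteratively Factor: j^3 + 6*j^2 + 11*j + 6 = (j + 3)*(j^2 + 3*j + 2) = (j + 1)*(j + 3)*(j + 2)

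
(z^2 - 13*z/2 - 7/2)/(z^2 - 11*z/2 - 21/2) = (2*z + 1)/(2*z + 3)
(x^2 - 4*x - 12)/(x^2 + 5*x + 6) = (x - 6)/(x + 3)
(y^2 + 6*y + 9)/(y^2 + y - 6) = (y + 3)/(y - 2)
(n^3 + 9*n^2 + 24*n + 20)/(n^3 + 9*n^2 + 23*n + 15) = (n^2 + 4*n + 4)/(n^2 + 4*n + 3)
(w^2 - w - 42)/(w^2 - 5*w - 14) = (w + 6)/(w + 2)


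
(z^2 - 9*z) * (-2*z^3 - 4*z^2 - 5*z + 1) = -2*z^5 + 14*z^4 + 31*z^3 + 46*z^2 - 9*z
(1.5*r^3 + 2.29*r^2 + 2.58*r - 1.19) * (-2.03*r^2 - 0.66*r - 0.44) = -3.045*r^5 - 5.6387*r^4 - 7.4088*r^3 - 0.2947*r^2 - 0.3498*r + 0.5236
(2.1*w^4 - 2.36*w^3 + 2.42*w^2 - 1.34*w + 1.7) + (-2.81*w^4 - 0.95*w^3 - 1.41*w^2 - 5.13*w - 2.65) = -0.71*w^4 - 3.31*w^3 + 1.01*w^2 - 6.47*w - 0.95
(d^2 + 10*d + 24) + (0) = d^2 + 10*d + 24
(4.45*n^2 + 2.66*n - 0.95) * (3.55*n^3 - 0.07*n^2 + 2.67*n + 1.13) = 15.7975*n^5 + 9.1315*n^4 + 8.3228*n^3 + 12.1972*n^2 + 0.4693*n - 1.0735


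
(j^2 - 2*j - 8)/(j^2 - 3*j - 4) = (j + 2)/(j + 1)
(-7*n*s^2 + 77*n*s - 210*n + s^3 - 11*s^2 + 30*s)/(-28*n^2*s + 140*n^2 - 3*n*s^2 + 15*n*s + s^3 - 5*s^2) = (s - 6)/(4*n + s)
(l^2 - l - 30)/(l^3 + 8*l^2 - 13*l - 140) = (l - 6)/(l^2 + 3*l - 28)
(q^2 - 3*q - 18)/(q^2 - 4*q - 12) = (q + 3)/(q + 2)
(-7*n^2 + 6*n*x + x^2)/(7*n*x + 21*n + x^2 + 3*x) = (-n + x)/(x + 3)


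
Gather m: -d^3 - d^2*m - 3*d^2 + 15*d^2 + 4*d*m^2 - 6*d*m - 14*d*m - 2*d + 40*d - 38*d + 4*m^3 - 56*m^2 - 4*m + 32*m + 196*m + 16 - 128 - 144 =-d^3 + 12*d^2 + 4*m^3 + m^2*(4*d - 56) + m*(-d^2 - 20*d + 224) - 256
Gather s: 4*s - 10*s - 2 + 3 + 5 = 6 - 6*s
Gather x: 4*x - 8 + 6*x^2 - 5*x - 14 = 6*x^2 - x - 22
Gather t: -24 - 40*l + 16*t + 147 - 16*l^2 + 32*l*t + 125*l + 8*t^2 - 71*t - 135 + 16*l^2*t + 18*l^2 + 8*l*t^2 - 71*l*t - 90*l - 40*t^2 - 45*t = 2*l^2 - 5*l + t^2*(8*l - 32) + t*(16*l^2 - 39*l - 100) - 12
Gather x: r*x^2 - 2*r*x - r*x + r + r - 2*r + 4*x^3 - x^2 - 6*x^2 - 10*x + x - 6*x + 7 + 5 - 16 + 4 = 4*x^3 + x^2*(r - 7) + x*(-3*r - 15)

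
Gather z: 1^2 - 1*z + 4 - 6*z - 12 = -7*z - 7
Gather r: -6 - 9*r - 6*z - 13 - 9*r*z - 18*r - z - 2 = r*(-9*z - 27) - 7*z - 21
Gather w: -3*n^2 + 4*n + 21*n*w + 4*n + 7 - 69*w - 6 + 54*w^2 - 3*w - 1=-3*n^2 + 8*n + 54*w^2 + w*(21*n - 72)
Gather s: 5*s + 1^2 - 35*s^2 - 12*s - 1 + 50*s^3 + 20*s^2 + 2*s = 50*s^3 - 15*s^2 - 5*s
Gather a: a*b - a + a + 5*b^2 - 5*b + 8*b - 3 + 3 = a*b + 5*b^2 + 3*b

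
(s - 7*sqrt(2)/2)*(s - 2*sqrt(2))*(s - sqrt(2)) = s^3 - 13*sqrt(2)*s^2/2 + 25*s - 14*sqrt(2)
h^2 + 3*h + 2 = (h + 1)*(h + 2)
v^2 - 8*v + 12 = (v - 6)*(v - 2)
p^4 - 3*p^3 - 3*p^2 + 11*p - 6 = (p - 3)*(p - 1)^2*(p + 2)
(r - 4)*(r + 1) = r^2 - 3*r - 4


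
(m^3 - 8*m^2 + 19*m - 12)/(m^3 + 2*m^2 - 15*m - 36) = (m^2 - 4*m + 3)/(m^2 + 6*m + 9)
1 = 1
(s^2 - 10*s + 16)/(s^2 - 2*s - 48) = (s - 2)/(s + 6)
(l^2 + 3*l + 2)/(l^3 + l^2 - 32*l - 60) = (l + 1)/(l^2 - l - 30)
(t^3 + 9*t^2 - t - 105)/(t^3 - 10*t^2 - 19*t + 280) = (t^2 + 4*t - 21)/(t^2 - 15*t + 56)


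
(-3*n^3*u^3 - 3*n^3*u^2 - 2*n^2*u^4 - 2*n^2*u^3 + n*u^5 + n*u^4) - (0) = -3*n^3*u^3 - 3*n^3*u^2 - 2*n^2*u^4 - 2*n^2*u^3 + n*u^5 + n*u^4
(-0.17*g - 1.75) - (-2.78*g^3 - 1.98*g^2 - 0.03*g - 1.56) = 2.78*g^3 + 1.98*g^2 - 0.14*g - 0.19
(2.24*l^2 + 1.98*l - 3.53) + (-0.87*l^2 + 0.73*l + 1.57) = 1.37*l^2 + 2.71*l - 1.96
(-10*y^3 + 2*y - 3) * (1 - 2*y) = 20*y^4 - 10*y^3 - 4*y^2 + 8*y - 3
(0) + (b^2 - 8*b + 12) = b^2 - 8*b + 12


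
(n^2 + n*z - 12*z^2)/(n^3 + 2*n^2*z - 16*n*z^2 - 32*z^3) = (-n + 3*z)/(-n^2 + 2*n*z + 8*z^2)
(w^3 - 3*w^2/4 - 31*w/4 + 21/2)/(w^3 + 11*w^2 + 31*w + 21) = (4*w^2 - 15*w + 14)/(4*(w^2 + 8*w + 7))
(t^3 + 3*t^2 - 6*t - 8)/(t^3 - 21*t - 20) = (t - 2)/(t - 5)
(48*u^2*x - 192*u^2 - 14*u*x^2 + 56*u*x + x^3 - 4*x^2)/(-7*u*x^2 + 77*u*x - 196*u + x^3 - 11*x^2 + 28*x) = (48*u^2 - 14*u*x + x^2)/(-7*u*x + 49*u + x^2 - 7*x)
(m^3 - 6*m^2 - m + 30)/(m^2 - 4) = (m^2 - 8*m + 15)/(m - 2)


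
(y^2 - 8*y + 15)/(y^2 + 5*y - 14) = (y^2 - 8*y + 15)/(y^2 + 5*y - 14)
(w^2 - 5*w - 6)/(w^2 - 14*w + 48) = (w + 1)/(w - 8)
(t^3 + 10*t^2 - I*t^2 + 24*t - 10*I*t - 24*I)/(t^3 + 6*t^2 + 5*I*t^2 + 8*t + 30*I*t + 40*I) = (t^2 + t*(6 - I) - 6*I)/(t^2 + t*(2 + 5*I) + 10*I)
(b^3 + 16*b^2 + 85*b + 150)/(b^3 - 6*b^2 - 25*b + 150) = (b^2 + 11*b + 30)/(b^2 - 11*b + 30)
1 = 1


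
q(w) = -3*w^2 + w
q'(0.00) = 1.00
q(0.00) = 0.00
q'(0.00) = 1.00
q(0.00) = 0.00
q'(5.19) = -30.14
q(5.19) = -75.62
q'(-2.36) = 15.16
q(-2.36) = -19.07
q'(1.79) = -9.74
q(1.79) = -7.82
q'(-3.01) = 19.06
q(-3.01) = -30.19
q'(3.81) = -21.86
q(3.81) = -39.74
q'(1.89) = -10.34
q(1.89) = -8.83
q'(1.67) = -9.02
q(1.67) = -6.70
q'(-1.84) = 12.04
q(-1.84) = -12.00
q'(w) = 1 - 6*w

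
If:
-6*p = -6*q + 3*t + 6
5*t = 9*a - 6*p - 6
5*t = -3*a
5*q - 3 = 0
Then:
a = 6/17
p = -5/17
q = 3/5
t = -18/85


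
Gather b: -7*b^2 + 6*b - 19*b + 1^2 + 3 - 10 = -7*b^2 - 13*b - 6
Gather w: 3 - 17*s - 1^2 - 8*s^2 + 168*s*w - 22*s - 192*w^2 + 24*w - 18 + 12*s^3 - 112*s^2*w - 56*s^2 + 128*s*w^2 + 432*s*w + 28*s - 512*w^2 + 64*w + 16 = 12*s^3 - 64*s^2 - 11*s + w^2*(128*s - 704) + w*(-112*s^2 + 600*s + 88)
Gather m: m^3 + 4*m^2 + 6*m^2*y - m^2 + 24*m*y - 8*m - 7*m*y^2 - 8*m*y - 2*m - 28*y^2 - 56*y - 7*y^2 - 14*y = m^3 + m^2*(6*y + 3) + m*(-7*y^2 + 16*y - 10) - 35*y^2 - 70*y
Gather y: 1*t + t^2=t^2 + t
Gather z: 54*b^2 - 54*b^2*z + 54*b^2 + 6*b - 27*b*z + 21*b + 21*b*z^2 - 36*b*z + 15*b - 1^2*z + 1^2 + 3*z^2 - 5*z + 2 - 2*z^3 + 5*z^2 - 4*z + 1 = 108*b^2 + 42*b - 2*z^3 + z^2*(21*b + 8) + z*(-54*b^2 - 63*b - 10) + 4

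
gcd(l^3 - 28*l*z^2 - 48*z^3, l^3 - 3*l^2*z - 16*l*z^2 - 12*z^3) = -l^2 + 4*l*z + 12*z^2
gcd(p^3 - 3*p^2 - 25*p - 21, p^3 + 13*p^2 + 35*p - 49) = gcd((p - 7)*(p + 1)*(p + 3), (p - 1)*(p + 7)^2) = 1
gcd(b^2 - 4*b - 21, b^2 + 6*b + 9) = b + 3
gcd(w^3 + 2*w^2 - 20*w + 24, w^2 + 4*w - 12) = w^2 + 4*w - 12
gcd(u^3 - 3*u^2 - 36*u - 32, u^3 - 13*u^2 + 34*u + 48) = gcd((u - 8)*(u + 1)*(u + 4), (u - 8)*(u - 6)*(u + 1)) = u^2 - 7*u - 8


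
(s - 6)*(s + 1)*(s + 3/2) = s^3 - 7*s^2/2 - 27*s/2 - 9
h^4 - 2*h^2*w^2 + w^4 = (h - w)^2*(h + w)^2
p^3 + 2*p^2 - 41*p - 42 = (p - 6)*(p + 1)*(p + 7)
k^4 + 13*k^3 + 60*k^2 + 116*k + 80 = (k + 2)^2*(k + 4)*(k + 5)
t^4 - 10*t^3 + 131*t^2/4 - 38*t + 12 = (t - 4)^2*(t - 3/2)*(t - 1/2)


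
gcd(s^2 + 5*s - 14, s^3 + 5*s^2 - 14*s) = s^2 + 5*s - 14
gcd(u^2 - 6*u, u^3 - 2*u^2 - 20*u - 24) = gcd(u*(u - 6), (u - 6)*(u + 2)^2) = u - 6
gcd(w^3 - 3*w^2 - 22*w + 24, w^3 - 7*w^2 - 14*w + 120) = w^2 - 2*w - 24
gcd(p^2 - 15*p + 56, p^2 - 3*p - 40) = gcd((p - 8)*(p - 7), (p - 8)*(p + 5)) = p - 8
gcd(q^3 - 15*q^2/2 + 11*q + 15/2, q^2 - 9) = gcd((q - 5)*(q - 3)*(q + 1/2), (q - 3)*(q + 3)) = q - 3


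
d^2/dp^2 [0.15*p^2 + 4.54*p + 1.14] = 0.300000000000000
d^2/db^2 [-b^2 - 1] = -2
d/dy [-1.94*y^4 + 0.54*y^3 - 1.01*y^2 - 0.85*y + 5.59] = -7.76*y^3 + 1.62*y^2 - 2.02*y - 0.85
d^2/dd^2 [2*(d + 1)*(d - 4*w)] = 4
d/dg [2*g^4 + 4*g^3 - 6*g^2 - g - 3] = 8*g^3 + 12*g^2 - 12*g - 1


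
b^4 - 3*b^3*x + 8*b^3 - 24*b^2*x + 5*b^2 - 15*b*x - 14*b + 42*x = (b - 1)*(b + 2)*(b + 7)*(b - 3*x)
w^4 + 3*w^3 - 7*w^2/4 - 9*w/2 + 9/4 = (w - 1)*(w - 1/2)*(w + 3/2)*(w + 3)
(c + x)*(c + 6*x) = c^2 + 7*c*x + 6*x^2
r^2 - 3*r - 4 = (r - 4)*(r + 1)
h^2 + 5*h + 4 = (h + 1)*(h + 4)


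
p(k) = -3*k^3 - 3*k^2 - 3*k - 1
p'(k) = -9*k^2 - 6*k - 3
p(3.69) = -203.65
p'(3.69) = -147.68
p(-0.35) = -0.19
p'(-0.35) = -2.00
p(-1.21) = 3.55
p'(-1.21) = -8.92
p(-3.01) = 62.66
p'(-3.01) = -66.48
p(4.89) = -438.20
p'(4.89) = -247.55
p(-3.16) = 73.19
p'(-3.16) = -73.91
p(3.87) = -231.42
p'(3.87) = -161.01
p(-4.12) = 170.24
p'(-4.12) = -131.05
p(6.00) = -775.00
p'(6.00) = -363.00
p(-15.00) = 9494.00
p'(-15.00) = -1938.00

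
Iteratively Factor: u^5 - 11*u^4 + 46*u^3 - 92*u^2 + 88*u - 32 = (u - 1)*(u^4 - 10*u^3 + 36*u^2 - 56*u + 32) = (u - 4)*(u - 1)*(u^3 - 6*u^2 + 12*u - 8) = (u - 4)*(u - 2)*(u - 1)*(u^2 - 4*u + 4) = (u - 4)*(u - 2)^2*(u - 1)*(u - 2)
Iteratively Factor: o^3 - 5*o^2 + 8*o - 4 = (o - 2)*(o^2 - 3*o + 2) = (o - 2)*(o - 1)*(o - 2)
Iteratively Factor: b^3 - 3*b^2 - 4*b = (b)*(b^2 - 3*b - 4) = b*(b + 1)*(b - 4)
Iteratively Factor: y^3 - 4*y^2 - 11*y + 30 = (y - 5)*(y^2 + y - 6) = (y - 5)*(y - 2)*(y + 3)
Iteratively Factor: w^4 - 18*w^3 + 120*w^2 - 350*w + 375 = (w - 5)*(w^3 - 13*w^2 + 55*w - 75) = (w - 5)*(w - 3)*(w^2 - 10*w + 25) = (w - 5)^2*(w - 3)*(w - 5)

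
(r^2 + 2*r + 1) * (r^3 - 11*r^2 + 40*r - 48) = r^5 - 9*r^4 + 19*r^3 + 21*r^2 - 56*r - 48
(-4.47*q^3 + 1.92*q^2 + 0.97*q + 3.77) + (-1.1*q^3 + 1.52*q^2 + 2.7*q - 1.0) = -5.57*q^3 + 3.44*q^2 + 3.67*q + 2.77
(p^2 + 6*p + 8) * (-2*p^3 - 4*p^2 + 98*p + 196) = -2*p^5 - 16*p^4 + 58*p^3 + 752*p^2 + 1960*p + 1568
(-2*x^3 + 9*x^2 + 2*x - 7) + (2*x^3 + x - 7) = 9*x^2 + 3*x - 14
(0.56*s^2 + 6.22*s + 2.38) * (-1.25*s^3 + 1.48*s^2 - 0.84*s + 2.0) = -0.7*s^5 - 6.9462*s^4 + 5.7602*s^3 - 0.582399999999999*s^2 + 10.4408*s + 4.76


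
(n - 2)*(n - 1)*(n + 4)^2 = n^4 + 5*n^3 - 6*n^2 - 32*n + 32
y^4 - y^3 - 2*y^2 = y^2*(y - 2)*(y + 1)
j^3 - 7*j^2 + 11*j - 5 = (j - 5)*(j - 1)^2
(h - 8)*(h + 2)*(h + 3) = h^3 - 3*h^2 - 34*h - 48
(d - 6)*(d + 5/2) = d^2 - 7*d/2 - 15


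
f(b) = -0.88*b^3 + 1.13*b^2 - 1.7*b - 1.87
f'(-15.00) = -629.60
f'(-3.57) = -43.41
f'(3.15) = -20.78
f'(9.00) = -195.20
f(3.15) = -23.52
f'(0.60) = -1.29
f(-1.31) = 4.27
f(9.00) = -567.16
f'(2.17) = -9.23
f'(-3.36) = -39.10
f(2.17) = -9.23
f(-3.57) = 58.64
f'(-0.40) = -3.03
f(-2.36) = 20.00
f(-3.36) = 49.98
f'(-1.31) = -9.19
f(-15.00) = 3247.88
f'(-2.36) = -21.74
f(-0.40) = -0.95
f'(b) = -2.64*b^2 + 2.26*b - 1.7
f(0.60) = -2.67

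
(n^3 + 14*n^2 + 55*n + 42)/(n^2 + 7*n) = n + 7 + 6/n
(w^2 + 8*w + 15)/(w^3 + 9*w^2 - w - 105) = (w + 3)/(w^2 + 4*w - 21)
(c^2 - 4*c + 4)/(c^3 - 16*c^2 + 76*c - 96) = (c - 2)/(c^2 - 14*c + 48)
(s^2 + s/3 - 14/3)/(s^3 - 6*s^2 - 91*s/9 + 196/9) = 3*(s - 2)/(3*s^2 - 25*s + 28)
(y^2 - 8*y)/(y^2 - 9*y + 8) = y/(y - 1)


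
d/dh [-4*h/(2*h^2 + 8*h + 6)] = 2*(h^2 - 3)/(h^4 + 8*h^3 + 22*h^2 + 24*h + 9)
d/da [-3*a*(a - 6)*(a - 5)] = -9*a^2 + 66*a - 90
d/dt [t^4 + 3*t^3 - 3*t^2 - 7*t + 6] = 4*t^3 + 9*t^2 - 6*t - 7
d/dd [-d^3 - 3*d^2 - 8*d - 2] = -3*d^2 - 6*d - 8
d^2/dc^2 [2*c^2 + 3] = 4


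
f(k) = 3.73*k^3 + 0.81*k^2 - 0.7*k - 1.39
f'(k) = 11.19*k^2 + 1.62*k - 0.7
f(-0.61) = -1.51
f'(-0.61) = 2.48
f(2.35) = 49.85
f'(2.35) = 64.90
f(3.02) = 106.62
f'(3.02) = 106.25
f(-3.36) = -131.38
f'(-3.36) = 120.19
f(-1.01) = -3.70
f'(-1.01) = 9.08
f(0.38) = -1.33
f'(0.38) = 1.53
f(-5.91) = -738.93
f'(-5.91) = 380.57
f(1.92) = 26.65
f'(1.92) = 43.66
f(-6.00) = -773.71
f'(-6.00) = 392.42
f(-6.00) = -773.71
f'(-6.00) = 392.42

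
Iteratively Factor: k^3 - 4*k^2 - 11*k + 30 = (k - 2)*(k^2 - 2*k - 15) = (k - 2)*(k + 3)*(k - 5)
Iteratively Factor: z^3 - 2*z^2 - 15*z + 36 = (z + 4)*(z^2 - 6*z + 9) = (z - 3)*(z + 4)*(z - 3)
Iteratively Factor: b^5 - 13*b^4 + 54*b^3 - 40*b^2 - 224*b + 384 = (b - 3)*(b^4 - 10*b^3 + 24*b^2 + 32*b - 128) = (b - 4)*(b - 3)*(b^3 - 6*b^2 + 32) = (b - 4)^2*(b - 3)*(b^2 - 2*b - 8) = (b - 4)^3*(b - 3)*(b + 2)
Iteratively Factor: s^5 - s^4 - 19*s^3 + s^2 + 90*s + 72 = (s + 1)*(s^4 - 2*s^3 - 17*s^2 + 18*s + 72) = (s + 1)*(s + 2)*(s^3 - 4*s^2 - 9*s + 36) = (s + 1)*(s + 2)*(s + 3)*(s^2 - 7*s + 12) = (s - 3)*(s + 1)*(s + 2)*(s + 3)*(s - 4)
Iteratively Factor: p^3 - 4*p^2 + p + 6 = (p - 2)*(p^2 - 2*p - 3) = (p - 2)*(p + 1)*(p - 3)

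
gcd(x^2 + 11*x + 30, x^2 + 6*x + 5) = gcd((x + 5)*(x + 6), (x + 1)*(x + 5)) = x + 5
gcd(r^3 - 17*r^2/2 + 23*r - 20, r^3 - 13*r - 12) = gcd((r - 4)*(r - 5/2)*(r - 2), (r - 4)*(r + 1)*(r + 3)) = r - 4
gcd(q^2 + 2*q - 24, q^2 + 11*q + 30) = q + 6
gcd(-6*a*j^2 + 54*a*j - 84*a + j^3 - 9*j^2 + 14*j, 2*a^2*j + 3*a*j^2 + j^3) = 1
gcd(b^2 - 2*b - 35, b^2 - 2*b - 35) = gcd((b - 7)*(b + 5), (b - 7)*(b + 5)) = b^2 - 2*b - 35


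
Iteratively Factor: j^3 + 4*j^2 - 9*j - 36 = (j + 3)*(j^2 + j - 12) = (j + 3)*(j + 4)*(j - 3)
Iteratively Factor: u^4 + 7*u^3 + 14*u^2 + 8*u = (u)*(u^3 + 7*u^2 + 14*u + 8) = u*(u + 2)*(u^2 + 5*u + 4) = u*(u + 2)*(u + 4)*(u + 1)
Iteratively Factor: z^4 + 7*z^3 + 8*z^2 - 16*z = (z + 4)*(z^3 + 3*z^2 - 4*z) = z*(z + 4)*(z^2 + 3*z - 4) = z*(z + 4)^2*(z - 1)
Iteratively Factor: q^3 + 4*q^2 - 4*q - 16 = (q + 2)*(q^2 + 2*q - 8) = (q - 2)*(q + 2)*(q + 4)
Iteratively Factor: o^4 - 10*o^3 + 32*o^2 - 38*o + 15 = (o - 3)*(o^3 - 7*o^2 + 11*o - 5) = (o - 3)*(o - 1)*(o^2 - 6*o + 5) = (o - 5)*(o - 3)*(o - 1)*(o - 1)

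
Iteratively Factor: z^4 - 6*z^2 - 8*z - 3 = (z + 1)*(z^3 - z^2 - 5*z - 3) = (z - 3)*(z + 1)*(z^2 + 2*z + 1) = (z - 3)*(z + 1)^2*(z + 1)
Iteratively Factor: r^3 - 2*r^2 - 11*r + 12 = (r + 3)*(r^2 - 5*r + 4) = (r - 1)*(r + 3)*(r - 4)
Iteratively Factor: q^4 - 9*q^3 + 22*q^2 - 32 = (q - 4)*(q^3 - 5*q^2 + 2*q + 8) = (q - 4)*(q - 2)*(q^2 - 3*q - 4) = (q - 4)^2*(q - 2)*(q + 1)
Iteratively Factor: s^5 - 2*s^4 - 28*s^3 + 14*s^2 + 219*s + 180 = (s + 1)*(s^4 - 3*s^3 - 25*s^2 + 39*s + 180) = (s - 4)*(s + 1)*(s^3 + s^2 - 21*s - 45) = (s - 4)*(s + 1)*(s + 3)*(s^2 - 2*s - 15) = (s - 4)*(s + 1)*(s + 3)^2*(s - 5)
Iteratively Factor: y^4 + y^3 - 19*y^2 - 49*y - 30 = (y + 3)*(y^3 - 2*y^2 - 13*y - 10) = (y + 2)*(y + 3)*(y^2 - 4*y - 5) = (y + 1)*(y + 2)*(y + 3)*(y - 5)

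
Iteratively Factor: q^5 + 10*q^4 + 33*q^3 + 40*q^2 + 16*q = (q + 4)*(q^4 + 6*q^3 + 9*q^2 + 4*q) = q*(q + 4)*(q^3 + 6*q^2 + 9*q + 4) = q*(q + 1)*(q + 4)*(q^2 + 5*q + 4) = q*(q + 1)*(q + 4)^2*(q + 1)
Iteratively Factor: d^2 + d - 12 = (d + 4)*(d - 3)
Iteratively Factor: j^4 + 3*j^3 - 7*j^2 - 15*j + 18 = (j + 3)*(j^3 - 7*j + 6) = (j + 3)^2*(j^2 - 3*j + 2) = (j - 2)*(j + 3)^2*(j - 1)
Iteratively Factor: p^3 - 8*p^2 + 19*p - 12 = (p - 3)*(p^2 - 5*p + 4) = (p - 3)*(p - 1)*(p - 4)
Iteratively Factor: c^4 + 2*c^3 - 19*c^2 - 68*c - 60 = (c + 3)*(c^3 - c^2 - 16*c - 20) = (c + 2)*(c + 3)*(c^2 - 3*c - 10) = (c - 5)*(c + 2)*(c + 3)*(c + 2)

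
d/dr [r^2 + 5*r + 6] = 2*r + 5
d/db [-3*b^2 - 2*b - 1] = -6*b - 2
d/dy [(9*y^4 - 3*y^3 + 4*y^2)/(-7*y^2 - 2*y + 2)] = y*(-126*y^4 - 33*y^3 + 84*y^2 - 26*y + 16)/(49*y^4 + 28*y^3 - 24*y^2 - 8*y + 4)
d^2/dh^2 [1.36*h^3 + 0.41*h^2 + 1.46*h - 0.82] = 8.16*h + 0.82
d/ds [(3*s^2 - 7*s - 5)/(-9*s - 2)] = (-27*s^2 - 12*s - 31)/(81*s^2 + 36*s + 4)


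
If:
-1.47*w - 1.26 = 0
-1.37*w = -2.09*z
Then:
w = -0.86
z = -0.56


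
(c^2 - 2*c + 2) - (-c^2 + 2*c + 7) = 2*c^2 - 4*c - 5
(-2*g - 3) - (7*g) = -9*g - 3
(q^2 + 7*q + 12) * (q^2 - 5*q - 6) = q^4 + 2*q^3 - 29*q^2 - 102*q - 72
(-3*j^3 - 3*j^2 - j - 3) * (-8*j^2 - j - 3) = 24*j^5 + 27*j^4 + 20*j^3 + 34*j^2 + 6*j + 9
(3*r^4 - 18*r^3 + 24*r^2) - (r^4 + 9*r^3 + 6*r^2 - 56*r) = 2*r^4 - 27*r^3 + 18*r^2 + 56*r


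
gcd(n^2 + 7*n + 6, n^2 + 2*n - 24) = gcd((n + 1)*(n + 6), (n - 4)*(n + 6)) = n + 6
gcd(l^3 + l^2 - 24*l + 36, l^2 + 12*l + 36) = l + 6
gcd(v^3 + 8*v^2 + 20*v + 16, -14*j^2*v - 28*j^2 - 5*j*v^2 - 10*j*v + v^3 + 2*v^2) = v + 2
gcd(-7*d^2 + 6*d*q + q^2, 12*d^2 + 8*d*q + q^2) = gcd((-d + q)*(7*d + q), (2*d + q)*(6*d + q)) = 1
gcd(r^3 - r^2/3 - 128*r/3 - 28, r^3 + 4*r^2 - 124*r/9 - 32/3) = r^2 + 20*r/3 + 4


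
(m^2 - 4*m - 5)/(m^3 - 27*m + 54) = (m^2 - 4*m - 5)/(m^3 - 27*m + 54)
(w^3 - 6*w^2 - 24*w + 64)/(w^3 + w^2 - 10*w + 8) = (w - 8)/(w - 1)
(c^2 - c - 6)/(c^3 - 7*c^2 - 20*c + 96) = (c + 2)/(c^2 - 4*c - 32)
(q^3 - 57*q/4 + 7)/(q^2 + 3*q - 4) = (q^2 - 4*q + 7/4)/(q - 1)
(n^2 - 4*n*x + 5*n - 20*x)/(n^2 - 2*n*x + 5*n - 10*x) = (-n + 4*x)/(-n + 2*x)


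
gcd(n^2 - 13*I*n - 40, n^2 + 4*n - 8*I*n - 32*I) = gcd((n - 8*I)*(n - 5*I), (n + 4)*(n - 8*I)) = n - 8*I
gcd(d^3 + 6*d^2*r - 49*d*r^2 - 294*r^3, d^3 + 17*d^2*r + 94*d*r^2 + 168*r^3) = d^2 + 13*d*r + 42*r^2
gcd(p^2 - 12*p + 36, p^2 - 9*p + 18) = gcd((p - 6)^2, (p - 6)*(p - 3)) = p - 6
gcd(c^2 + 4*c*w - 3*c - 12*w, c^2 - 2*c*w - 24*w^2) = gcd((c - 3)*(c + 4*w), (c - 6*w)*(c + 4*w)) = c + 4*w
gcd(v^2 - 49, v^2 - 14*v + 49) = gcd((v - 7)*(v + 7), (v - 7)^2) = v - 7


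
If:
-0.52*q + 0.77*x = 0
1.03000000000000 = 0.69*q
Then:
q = 1.49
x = 1.01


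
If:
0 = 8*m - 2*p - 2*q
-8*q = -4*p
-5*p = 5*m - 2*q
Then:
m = 0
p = 0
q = 0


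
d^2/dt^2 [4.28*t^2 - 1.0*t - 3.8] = 8.56000000000000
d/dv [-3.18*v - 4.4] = -3.18000000000000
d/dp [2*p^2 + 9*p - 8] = 4*p + 9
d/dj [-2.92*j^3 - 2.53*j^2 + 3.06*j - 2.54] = -8.76*j^2 - 5.06*j + 3.06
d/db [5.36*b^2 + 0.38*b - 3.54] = 10.72*b + 0.38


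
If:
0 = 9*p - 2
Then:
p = 2/9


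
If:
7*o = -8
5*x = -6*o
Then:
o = -8/7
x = 48/35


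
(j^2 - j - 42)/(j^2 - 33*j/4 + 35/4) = 4*(j + 6)/(4*j - 5)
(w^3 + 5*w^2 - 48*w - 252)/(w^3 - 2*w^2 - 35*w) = (w^2 + 12*w + 36)/(w*(w + 5))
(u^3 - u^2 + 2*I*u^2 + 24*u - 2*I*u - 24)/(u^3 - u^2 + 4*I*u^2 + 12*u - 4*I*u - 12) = (u - 4*I)/(u - 2*I)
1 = 1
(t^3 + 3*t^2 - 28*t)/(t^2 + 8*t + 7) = t*(t - 4)/(t + 1)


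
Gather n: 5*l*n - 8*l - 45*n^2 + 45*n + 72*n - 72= -8*l - 45*n^2 + n*(5*l + 117) - 72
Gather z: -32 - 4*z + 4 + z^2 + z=z^2 - 3*z - 28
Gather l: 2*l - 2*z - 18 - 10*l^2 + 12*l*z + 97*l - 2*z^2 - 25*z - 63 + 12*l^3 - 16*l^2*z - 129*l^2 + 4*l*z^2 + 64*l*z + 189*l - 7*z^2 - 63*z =12*l^3 + l^2*(-16*z - 139) + l*(4*z^2 + 76*z + 288) - 9*z^2 - 90*z - 81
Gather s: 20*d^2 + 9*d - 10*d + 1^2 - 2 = 20*d^2 - d - 1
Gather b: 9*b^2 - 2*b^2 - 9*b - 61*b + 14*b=7*b^2 - 56*b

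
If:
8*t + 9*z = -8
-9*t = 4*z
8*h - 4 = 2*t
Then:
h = 65/98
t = 32/49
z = -72/49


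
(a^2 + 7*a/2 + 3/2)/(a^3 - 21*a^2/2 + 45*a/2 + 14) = (a + 3)/(a^2 - 11*a + 28)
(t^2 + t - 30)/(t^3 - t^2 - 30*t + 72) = (t - 5)/(t^2 - 7*t + 12)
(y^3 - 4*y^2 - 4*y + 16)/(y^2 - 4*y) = y - 4/y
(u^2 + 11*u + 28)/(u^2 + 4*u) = (u + 7)/u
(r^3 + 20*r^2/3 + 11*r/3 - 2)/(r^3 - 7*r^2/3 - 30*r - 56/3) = (-3*r^3 - 20*r^2 - 11*r + 6)/(-3*r^3 + 7*r^2 + 90*r + 56)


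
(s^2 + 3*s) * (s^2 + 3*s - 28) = s^4 + 6*s^3 - 19*s^2 - 84*s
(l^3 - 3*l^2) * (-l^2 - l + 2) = -l^5 + 2*l^4 + 5*l^3 - 6*l^2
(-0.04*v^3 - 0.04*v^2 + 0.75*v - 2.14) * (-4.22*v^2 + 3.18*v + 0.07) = 0.1688*v^5 + 0.0416*v^4 - 3.295*v^3 + 11.413*v^2 - 6.7527*v - 0.1498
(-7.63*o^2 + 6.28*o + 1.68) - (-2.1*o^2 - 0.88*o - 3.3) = -5.53*o^2 + 7.16*o + 4.98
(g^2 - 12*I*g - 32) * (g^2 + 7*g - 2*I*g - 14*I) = g^4 + 7*g^3 - 14*I*g^3 - 56*g^2 - 98*I*g^2 - 392*g + 64*I*g + 448*I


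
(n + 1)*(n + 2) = n^2 + 3*n + 2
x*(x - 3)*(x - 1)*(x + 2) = x^4 - 2*x^3 - 5*x^2 + 6*x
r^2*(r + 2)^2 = r^4 + 4*r^3 + 4*r^2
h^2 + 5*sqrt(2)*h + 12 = (h + 2*sqrt(2))*(h + 3*sqrt(2))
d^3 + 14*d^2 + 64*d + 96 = (d + 4)^2*(d + 6)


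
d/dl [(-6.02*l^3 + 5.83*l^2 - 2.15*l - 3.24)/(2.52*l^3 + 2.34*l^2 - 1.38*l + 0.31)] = (7.105427357601e-15*l^5 - 28.7784*l^4 + 27.4512*l^3 + 15.8814*l^2 + 18.7778*l - 5.1377)/(6.3504*l^6 + 11.7936*l^5 - 1.4796*l^4 - 4.896*l^3 + 3.3552*l^2 - 0.8556*l + 0.0961)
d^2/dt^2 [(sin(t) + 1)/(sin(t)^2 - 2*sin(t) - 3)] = (-3*sin(t) + cos(t)^2 + 1)/(sin(t) - 3)^3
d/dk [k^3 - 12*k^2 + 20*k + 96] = 3*k^2 - 24*k + 20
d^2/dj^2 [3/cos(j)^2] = 6*(2 - cos(2*j))/cos(j)^4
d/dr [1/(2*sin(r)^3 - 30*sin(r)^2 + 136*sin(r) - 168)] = (-3*sin(r)^2 + 30*sin(r) - 68)*cos(r)/(2*(sin(r)^3 - 15*sin(r)^2 + 68*sin(r) - 84)^2)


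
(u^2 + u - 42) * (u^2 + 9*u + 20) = u^4 + 10*u^3 - 13*u^2 - 358*u - 840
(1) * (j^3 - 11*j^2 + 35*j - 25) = j^3 - 11*j^2 + 35*j - 25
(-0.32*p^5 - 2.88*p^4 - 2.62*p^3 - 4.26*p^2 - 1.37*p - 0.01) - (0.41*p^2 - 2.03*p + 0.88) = -0.32*p^5 - 2.88*p^4 - 2.62*p^3 - 4.67*p^2 + 0.66*p - 0.89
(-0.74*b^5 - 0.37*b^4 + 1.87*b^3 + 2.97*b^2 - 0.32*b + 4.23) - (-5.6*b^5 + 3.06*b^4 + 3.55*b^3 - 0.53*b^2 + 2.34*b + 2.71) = 4.86*b^5 - 3.43*b^4 - 1.68*b^3 + 3.5*b^2 - 2.66*b + 1.52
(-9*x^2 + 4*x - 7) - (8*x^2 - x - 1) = -17*x^2 + 5*x - 6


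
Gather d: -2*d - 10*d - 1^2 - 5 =-12*d - 6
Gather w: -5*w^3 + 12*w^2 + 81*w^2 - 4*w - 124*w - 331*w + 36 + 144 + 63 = -5*w^3 + 93*w^2 - 459*w + 243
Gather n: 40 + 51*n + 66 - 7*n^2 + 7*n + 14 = -7*n^2 + 58*n + 120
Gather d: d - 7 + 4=d - 3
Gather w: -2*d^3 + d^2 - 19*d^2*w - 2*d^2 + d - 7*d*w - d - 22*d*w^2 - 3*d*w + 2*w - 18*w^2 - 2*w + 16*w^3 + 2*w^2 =-2*d^3 - d^2 + 16*w^3 + w^2*(-22*d - 16) + w*(-19*d^2 - 10*d)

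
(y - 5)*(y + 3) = y^2 - 2*y - 15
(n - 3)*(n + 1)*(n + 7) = n^3 + 5*n^2 - 17*n - 21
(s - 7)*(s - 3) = s^2 - 10*s + 21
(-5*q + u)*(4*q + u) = -20*q^2 - q*u + u^2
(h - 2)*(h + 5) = h^2 + 3*h - 10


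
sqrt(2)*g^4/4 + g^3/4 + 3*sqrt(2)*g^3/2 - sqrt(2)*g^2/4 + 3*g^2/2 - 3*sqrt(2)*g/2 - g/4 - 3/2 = (g/2 + 1/2)*(g - 1)*(g + 6)*(sqrt(2)*g/2 + 1/2)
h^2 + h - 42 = (h - 6)*(h + 7)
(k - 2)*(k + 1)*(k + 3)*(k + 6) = k^4 + 8*k^3 + 7*k^2 - 36*k - 36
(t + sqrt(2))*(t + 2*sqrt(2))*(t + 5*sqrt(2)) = t^3 + 8*sqrt(2)*t^2 + 34*t + 20*sqrt(2)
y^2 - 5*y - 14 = (y - 7)*(y + 2)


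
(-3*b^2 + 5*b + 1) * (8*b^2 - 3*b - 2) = -24*b^4 + 49*b^3 - b^2 - 13*b - 2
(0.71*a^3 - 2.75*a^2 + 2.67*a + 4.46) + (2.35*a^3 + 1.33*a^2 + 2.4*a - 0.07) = 3.06*a^3 - 1.42*a^2 + 5.07*a + 4.39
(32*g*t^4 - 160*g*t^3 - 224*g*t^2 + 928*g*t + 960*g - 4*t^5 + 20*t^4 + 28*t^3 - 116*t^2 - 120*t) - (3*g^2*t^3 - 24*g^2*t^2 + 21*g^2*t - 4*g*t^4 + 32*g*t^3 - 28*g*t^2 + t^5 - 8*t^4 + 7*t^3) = -3*g^2*t^3 + 24*g^2*t^2 - 21*g^2*t + 36*g*t^4 - 192*g*t^3 - 196*g*t^2 + 928*g*t + 960*g - 5*t^5 + 28*t^4 + 21*t^3 - 116*t^2 - 120*t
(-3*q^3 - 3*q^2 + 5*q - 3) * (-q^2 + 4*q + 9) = 3*q^5 - 9*q^4 - 44*q^3 - 4*q^2 + 33*q - 27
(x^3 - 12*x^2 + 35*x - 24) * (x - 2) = x^4 - 14*x^3 + 59*x^2 - 94*x + 48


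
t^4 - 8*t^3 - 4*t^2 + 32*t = t*(t - 8)*(t - 2)*(t + 2)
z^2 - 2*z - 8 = (z - 4)*(z + 2)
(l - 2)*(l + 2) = l^2 - 4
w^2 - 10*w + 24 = (w - 6)*(w - 4)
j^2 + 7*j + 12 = (j + 3)*(j + 4)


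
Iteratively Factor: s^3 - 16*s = (s)*(s^2 - 16) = s*(s + 4)*(s - 4)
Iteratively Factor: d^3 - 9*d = (d)*(d^2 - 9) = d*(d - 3)*(d + 3)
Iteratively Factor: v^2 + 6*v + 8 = (v + 2)*(v + 4)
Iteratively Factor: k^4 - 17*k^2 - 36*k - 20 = (k - 5)*(k^3 + 5*k^2 + 8*k + 4) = (k - 5)*(k + 2)*(k^2 + 3*k + 2) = (k - 5)*(k + 2)^2*(k + 1)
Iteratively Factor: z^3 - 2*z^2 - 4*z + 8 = (z - 2)*(z^2 - 4) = (z - 2)*(z + 2)*(z - 2)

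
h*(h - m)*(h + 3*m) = h^3 + 2*h^2*m - 3*h*m^2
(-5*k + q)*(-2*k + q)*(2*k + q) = 20*k^3 - 4*k^2*q - 5*k*q^2 + q^3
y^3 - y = y*(y - 1)*(y + 1)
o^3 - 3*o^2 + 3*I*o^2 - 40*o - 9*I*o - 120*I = (o - 8)*(o + 5)*(o + 3*I)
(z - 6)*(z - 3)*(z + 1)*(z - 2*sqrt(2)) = z^4 - 8*z^3 - 2*sqrt(2)*z^3 + 9*z^2 + 16*sqrt(2)*z^2 - 18*sqrt(2)*z + 18*z - 36*sqrt(2)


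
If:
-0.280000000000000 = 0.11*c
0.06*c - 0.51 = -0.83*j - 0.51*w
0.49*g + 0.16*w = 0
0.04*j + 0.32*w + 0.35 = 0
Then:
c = -2.55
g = 0.42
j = 1.59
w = -1.29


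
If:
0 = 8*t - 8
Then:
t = 1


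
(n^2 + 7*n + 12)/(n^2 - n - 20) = (n + 3)/(n - 5)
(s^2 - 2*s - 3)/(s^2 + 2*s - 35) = (s^2 - 2*s - 3)/(s^2 + 2*s - 35)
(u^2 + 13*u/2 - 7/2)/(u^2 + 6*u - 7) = (u - 1/2)/(u - 1)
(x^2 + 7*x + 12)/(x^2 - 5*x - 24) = (x + 4)/(x - 8)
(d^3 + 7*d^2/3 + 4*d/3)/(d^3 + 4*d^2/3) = (d + 1)/d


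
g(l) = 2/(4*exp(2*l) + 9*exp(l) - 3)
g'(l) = 2*(-8*exp(2*l) - 9*exp(l))/(4*exp(2*l) + 9*exp(l) - 3)^2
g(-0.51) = 0.52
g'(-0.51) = -1.12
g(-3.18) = -0.76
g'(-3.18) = -0.11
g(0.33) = 0.12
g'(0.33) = -0.19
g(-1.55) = -2.20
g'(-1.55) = -5.49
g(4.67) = 0.00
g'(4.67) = -0.00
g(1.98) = 0.01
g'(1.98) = -0.01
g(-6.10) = -0.67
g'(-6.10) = -0.00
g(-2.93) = -0.80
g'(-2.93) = -0.16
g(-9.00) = -0.67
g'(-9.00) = 0.00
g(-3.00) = -0.79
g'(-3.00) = -0.14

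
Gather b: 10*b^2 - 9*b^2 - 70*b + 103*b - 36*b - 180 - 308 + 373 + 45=b^2 - 3*b - 70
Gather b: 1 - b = 1 - b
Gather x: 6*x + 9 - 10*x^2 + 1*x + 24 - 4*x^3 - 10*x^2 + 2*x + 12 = -4*x^3 - 20*x^2 + 9*x + 45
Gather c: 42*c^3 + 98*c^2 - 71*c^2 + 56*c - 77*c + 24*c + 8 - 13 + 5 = 42*c^3 + 27*c^2 + 3*c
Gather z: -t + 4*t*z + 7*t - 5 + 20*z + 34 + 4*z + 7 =6*t + z*(4*t + 24) + 36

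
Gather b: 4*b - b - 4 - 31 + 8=3*b - 27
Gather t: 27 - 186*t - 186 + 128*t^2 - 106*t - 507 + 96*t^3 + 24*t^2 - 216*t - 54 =96*t^3 + 152*t^2 - 508*t - 720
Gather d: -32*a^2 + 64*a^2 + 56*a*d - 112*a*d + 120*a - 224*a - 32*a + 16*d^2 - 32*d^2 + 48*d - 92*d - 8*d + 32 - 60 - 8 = 32*a^2 - 136*a - 16*d^2 + d*(-56*a - 52) - 36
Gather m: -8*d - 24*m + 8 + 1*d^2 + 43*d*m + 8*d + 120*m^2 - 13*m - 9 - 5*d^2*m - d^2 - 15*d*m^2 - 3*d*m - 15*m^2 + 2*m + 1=m^2*(105 - 15*d) + m*(-5*d^2 + 40*d - 35)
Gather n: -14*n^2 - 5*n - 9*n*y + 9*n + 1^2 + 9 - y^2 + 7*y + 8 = -14*n^2 + n*(4 - 9*y) - y^2 + 7*y + 18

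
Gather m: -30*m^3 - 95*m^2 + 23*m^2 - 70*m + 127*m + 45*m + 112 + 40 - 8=-30*m^3 - 72*m^2 + 102*m + 144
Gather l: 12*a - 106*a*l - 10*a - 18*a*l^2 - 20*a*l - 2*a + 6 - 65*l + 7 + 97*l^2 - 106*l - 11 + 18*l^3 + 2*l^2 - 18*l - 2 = 18*l^3 + l^2*(99 - 18*a) + l*(-126*a - 189)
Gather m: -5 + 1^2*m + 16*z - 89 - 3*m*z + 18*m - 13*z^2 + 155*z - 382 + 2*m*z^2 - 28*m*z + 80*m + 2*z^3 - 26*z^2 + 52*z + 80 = m*(2*z^2 - 31*z + 99) + 2*z^3 - 39*z^2 + 223*z - 396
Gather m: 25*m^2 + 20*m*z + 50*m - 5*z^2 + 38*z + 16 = 25*m^2 + m*(20*z + 50) - 5*z^2 + 38*z + 16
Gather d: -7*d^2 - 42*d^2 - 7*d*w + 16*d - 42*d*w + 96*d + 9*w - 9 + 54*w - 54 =-49*d^2 + d*(112 - 49*w) + 63*w - 63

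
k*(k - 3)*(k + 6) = k^3 + 3*k^2 - 18*k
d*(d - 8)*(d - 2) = d^3 - 10*d^2 + 16*d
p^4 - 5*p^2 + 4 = (p - 2)*(p - 1)*(p + 1)*(p + 2)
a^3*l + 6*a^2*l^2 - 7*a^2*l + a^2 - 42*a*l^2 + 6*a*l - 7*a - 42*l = (a - 7)*(a + 6*l)*(a*l + 1)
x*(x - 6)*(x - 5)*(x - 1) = x^4 - 12*x^3 + 41*x^2 - 30*x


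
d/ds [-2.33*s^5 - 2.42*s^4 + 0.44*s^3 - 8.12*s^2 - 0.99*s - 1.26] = -11.65*s^4 - 9.68*s^3 + 1.32*s^2 - 16.24*s - 0.99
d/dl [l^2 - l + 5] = 2*l - 1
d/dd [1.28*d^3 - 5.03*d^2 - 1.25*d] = 3.84*d^2 - 10.06*d - 1.25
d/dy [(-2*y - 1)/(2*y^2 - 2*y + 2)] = (-y^2 + y + (2*y - 1)*(2*y + 1)/2 - 1)/(y^2 - y + 1)^2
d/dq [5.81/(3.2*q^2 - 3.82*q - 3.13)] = (22.1942 - 37.184*q)/(-3.2*q^2 + 3.82*q + 3.13)^2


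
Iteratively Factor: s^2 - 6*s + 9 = (s - 3)*(s - 3)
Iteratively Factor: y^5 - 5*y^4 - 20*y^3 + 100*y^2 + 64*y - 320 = (y - 2)*(y^4 - 3*y^3 - 26*y^2 + 48*y + 160) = (y - 4)*(y - 2)*(y^3 + y^2 - 22*y - 40) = (y - 4)*(y - 2)*(y + 2)*(y^2 - y - 20) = (y - 4)*(y - 2)*(y + 2)*(y + 4)*(y - 5)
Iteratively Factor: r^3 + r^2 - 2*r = (r + 2)*(r^2 - r) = r*(r + 2)*(r - 1)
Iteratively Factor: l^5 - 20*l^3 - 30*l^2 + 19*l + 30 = (l - 1)*(l^4 + l^3 - 19*l^2 - 49*l - 30) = (l - 1)*(l + 1)*(l^3 - 19*l - 30) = (l - 1)*(l + 1)*(l + 2)*(l^2 - 2*l - 15) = (l - 1)*(l + 1)*(l + 2)*(l + 3)*(l - 5)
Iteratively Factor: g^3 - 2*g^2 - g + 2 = (g + 1)*(g^2 - 3*g + 2) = (g - 2)*(g + 1)*(g - 1)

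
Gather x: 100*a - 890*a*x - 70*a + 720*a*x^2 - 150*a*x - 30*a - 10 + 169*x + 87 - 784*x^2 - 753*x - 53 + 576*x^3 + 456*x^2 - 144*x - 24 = 576*x^3 + x^2*(720*a - 328) + x*(-1040*a - 728)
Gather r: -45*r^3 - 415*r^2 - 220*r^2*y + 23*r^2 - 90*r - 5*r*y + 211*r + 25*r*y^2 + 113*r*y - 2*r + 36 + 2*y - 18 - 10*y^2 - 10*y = -45*r^3 + r^2*(-220*y - 392) + r*(25*y^2 + 108*y + 119) - 10*y^2 - 8*y + 18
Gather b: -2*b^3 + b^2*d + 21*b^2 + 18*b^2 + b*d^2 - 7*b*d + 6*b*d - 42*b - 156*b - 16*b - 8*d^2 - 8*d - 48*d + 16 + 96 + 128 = -2*b^3 + b^2*(d + 39) + b*(d^2 - d - 214) - 8*d^2 - 56*d + 240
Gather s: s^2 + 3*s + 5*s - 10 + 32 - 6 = s^2 + 8*s + 16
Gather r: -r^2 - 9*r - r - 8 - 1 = -r^2 - 10*r - 9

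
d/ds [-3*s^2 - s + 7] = -6*s - 1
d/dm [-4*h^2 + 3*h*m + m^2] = 3*h + 2*m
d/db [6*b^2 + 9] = 12*b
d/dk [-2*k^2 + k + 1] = 1 - 4*k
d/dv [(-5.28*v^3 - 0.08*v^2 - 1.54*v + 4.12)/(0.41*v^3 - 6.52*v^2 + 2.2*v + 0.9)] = (8.88178419700125e-16*v^5 + 34.4584*v^4 - 21.9692*v^3 - 29.5404*v^2 + 53.5808*v - 10.45)/(0.1681*v^6 - 5.3464*v^5 + 44.3144*v^4 - 27.95*v^3 - 6.896*v^2 + 3.96*v + 0.81)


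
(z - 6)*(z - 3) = z^2 - 9*z + 18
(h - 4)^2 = h^2 - 8*h + 16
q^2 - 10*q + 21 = (q - 7)*(q - 3)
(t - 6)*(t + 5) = t^2 - t - 30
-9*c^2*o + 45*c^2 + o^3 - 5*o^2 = (-3*c + o)*(3*c + o)*(o - 5)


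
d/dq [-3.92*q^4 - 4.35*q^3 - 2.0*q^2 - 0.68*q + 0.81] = -15.68*q^3 - 13.05*q^2 - 4.0*q - 0.68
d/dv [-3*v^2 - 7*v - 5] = -6*v - 7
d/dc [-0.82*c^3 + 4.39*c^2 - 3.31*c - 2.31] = -2.46*c^2 + 8.78*c - 3.31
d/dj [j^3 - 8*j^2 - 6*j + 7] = 3*j^2 - 16*j - 6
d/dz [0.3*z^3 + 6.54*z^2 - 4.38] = z*(0.9*z + 13.08)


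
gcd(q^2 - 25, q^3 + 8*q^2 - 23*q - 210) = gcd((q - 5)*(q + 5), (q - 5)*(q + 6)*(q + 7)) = q - 5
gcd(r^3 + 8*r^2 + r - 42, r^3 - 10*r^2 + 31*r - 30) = r - 2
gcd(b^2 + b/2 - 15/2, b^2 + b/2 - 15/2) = b^2 + b/2 - 15/2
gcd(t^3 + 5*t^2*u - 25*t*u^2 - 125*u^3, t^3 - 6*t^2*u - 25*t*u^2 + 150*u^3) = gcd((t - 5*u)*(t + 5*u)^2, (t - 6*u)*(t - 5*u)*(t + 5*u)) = t^2 - 25*u^2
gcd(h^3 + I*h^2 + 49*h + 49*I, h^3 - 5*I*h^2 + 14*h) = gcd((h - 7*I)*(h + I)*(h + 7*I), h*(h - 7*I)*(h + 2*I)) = h - 7*I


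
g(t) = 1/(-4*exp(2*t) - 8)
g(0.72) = -0.04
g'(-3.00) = 0.00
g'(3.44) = 0.00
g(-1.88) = -0.12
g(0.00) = -0.08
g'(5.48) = 0.00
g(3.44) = -0.00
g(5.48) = -0.00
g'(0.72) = 0.05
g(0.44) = -0.06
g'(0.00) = 0.06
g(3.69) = -0.00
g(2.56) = -0.00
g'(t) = 8*exp(2*t)/(-4*exp(2*t) - 8)^2 = exp(2*t)/(2*(exp(2*t) + 2)^2)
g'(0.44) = 0.06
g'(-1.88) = 0.00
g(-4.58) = -0.12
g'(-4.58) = 0.00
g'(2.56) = 0.00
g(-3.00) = -0.12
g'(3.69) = 0.00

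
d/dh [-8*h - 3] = -8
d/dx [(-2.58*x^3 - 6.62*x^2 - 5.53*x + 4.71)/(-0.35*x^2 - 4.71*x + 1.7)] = (0.903*x^4 + 24.3036*x^3 + 16.0867*x^2 - 19.211*x + 12.7831)/(0.1225*x^4 + 3.297*x^3 + 20.9941*x^2 - 16.014*x + 2.89)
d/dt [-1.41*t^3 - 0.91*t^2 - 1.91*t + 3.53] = -4.23*t^2 - 1.82*t - 1.91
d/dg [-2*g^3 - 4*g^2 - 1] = 2*g*(-3*g - 4)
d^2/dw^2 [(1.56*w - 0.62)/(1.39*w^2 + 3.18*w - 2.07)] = ((1.56*w - 0.62)*(2.78*w + 3.18)*(5.56*w + 6.36) - (13.0104*w + 8.198)*(1.39*w^2 + 3.18*w - 2.07))/(1.39*w^2 + 3.18*w - 2.07)^3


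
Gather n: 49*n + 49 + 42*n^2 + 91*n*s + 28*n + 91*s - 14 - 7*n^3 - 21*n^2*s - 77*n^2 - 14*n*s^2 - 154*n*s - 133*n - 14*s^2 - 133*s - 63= -7*n^3 + n^2*(-21*s - 35) + n*(-14*s^2 - 63*s - 56) - 14*s^2 - 42*s - 28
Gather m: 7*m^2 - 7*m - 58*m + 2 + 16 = 7*m^2 - 65*m + 18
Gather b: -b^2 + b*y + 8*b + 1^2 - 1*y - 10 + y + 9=-b^2 + b*(y + 8)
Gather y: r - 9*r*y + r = -9*r*y + 2*r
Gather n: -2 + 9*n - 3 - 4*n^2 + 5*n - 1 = -4*n^2 + 14*n - 6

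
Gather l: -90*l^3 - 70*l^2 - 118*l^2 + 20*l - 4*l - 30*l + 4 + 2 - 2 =-90*l^3 - 188*l^2 - 14*l + 4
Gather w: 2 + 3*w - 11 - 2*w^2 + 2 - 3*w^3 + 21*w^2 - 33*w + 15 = -3*w^3 + 19*w^2 - 30*w + 8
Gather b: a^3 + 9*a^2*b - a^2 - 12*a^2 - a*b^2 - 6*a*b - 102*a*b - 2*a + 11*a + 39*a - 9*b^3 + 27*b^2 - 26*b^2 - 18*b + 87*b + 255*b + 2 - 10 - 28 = a^3 - 13*a^2 + 48*a - 9*b^3 + b^2*(1 - a) + b*(9*a^2 - 108*a + 324) - 36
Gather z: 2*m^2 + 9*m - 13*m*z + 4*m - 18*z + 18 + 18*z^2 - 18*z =2*m^2 + 13*m + 18*z^2 + z*(-13*m - 36) + 18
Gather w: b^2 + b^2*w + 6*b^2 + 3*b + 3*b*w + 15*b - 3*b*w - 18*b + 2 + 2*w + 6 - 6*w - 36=7*b^2 + w*(b^2 - 4) - 28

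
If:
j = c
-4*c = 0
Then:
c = 0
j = 0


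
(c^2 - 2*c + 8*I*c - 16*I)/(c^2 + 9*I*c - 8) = (c - 2)/(c + I)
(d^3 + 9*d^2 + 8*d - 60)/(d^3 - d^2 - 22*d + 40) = (d + 6)/(d - 4)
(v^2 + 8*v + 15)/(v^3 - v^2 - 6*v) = (v^2 + 8*v + 15)/(v*(v^2 - v - 6))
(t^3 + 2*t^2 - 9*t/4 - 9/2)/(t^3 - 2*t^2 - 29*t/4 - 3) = (2*t^2 + t - 6)/(2*t^2 - 7*t - 4)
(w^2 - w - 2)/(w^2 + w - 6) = (w + 1)/(w + 3)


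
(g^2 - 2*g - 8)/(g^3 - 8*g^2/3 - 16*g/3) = 3*(g + 2)/(g*(3*g + 4))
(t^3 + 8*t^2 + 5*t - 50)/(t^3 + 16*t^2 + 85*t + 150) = (t - 2)/(t + 6)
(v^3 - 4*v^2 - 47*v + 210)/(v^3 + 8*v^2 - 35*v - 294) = (v - 5)/(v + 7)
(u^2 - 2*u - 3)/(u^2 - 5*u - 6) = (u - 3)/(u - 6)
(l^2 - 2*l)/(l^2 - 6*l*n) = (l - 2)/(l - 6*n)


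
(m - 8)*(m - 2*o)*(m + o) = m^3 - m^2*o - 8*m^2 - 2*m*o^2 + 8*m*o + 16*o^2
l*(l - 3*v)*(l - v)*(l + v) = l^4 - 3*l^3*v - l^2*v^2 + 3*l*v^3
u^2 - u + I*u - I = (u - 1)*(u + I)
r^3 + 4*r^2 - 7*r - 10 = (r - 2)*(r + 1)*(r + 5)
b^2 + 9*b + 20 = (b + 4)*(b + 5)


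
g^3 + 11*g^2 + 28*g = g*(g + 4)*(g + 7)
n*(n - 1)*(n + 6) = n^3 + 5*n^2 - 6*n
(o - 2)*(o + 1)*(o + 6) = o^3 + 5*o^2 - 8*o - 12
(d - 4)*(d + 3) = d^2 - d - 12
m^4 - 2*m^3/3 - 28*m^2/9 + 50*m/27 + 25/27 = (m - 5/3)*(m - 1)*(m + 1/3)*(m + 5/3)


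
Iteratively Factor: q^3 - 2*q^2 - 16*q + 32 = (q - 2)*(q^2 - 16) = (q - 2)*(q + 4)*(q - 4)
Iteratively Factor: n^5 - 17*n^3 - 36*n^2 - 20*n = (n + 1)*(n^4 - n^3 - 16*n^2 - 20*n) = (n - 5)*(n + 1)*(n^3 + 4*n^2 + 4*n) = (n - 5)*(n + 1)*(n + 2)*(n^2 + 2*n) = n*(n - 5)*(n + 1)*(n + 2)*(n + 2)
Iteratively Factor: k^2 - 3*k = (k - 3)*(k)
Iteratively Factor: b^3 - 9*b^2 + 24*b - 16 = (b - 1)*(b^2 - 8*b + 16) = (b - 4)*(b - 1)*(b - 4)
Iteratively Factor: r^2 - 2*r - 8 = (r + 2)*(r - 4)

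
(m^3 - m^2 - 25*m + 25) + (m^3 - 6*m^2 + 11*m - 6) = 2*m^3 - 7*m^2 - 14*m + 19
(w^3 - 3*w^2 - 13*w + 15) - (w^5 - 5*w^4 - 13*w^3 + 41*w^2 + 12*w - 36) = -w^5 + 5*w^4 + 14*w^3 - 44*w^2 - 25*w + 51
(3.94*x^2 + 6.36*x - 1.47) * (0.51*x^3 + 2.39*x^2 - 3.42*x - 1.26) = 2.0094*x^5 + 12.6602*x^4 + 0.975900000000001*x^3 - 30.2289*x^2 - 2.9862*x + 1.8522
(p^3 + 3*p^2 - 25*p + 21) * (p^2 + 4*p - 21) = p^5 + 7*p^4 - 34*p^3 - 142*p^2 + 609*p - 441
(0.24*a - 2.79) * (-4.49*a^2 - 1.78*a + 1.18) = -1.0776*a^3 + 12.0999*a^2 + 5.2494*a - 3.2922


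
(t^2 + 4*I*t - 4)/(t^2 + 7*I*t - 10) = (t + 2*I)/(t + 5*I)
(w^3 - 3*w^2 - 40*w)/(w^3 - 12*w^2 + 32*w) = (w + 5)/(w - 4)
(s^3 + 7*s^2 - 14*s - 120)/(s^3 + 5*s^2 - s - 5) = (s^2 + 2*s - 24)/(s^2 - 1)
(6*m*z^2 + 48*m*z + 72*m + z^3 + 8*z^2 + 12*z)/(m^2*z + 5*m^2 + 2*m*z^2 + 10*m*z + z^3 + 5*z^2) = (6*m*z^2 + 48*m*z + 72*m + z^3 + 8*z^2 + 12*z)/(m^2*z + 5*m^2 + 2*m*z^2 + 10*m*z + z^3 + 5*z^2)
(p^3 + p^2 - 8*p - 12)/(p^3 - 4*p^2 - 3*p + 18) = (p + 2)/(p - 3)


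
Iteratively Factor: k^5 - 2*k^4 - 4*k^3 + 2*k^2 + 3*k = (k - 1)*(k^4 - k^3 - 5*k^2 - 3*k) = (k - 1)*(k + 1)*(k^3 - 2*k^2 - 3*k) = (k - 3)*(k - 1)*(k + 1)*(k^2 + k) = (k - 3)*(k - 1)*(k + 1)^2*(k)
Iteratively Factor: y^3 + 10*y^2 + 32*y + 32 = (y + 4)*(y^2 + 6*y + 8) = (y + 2)*(y + 4)*(y + 4)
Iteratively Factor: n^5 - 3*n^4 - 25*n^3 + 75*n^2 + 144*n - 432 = (n - 3)*(n^4 - 25*n^2 + 144) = (n - 3)*(n + 3)*(n^3 - 3*n^2 - 16*n + 48) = (n - 3)^2*(n + 3)*(n^2 - 16) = (n - 4)*(n - 3)^2*(n + 3)*(n + 4)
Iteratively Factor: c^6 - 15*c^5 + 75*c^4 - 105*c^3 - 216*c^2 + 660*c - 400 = (c - 1)*(c^5 - 14*c^4 + 61*c^3 - 44*c^2 - 260*c + 400) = (c - 5)*(c - 1)*(c^4 - 9*c^3 + 16*c^2 + 36*c - 80) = (c - 5)*(c - 2)*(c - 1)*(c^3 - 7*c^2 + 2*c + 40) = (c - 5)^2*(c - 2)*(c - 1)*(c^2 - 2*c - 8) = (c - 5)^2*(c - 2)*(c - 1)*(c + 2)*(c - 4)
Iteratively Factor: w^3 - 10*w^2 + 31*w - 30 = (w - 2)*(w^2 - 8*w + 15) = (w - 5)*(w - 2)*(w - 3)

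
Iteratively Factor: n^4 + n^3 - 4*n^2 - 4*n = (n + 1)*(n^3 - 4*n) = (n - 2)*(n + 1)*(n^2 + 2*n) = (n - 2)*(n + 1)*(n + 2)*(n)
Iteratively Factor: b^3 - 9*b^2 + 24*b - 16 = (b - 4)*(b^2 - 5*b + 4) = (b - 4)*(b - 1)*(b - 4)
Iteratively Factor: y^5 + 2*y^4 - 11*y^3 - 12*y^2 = (y + 1)*(y^4 + y^3 - 12*y^2) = (y - 3)*(y + 1)*(y^3 + 4*y^2) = (y - 3)*(y + 1)*(y + 4)*(y^2) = y*(y - 3)*(y + 1)*(y + 4)*(y)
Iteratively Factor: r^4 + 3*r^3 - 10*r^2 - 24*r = (r + 4)*(r^3 - r^2 - 6*r) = (r - 3)*(r + 4)*(r^2 + 2*r) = (r - 3)*(r + 2)*(r + 4)*(r)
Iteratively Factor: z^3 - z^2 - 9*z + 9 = (z - 1)*(z^2 - 9) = (z - 3)*(z - 1)*(z + 3)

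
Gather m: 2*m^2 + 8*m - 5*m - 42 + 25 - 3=2*m^2 + 3*m - 20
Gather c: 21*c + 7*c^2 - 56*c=7*c^2 - 35*c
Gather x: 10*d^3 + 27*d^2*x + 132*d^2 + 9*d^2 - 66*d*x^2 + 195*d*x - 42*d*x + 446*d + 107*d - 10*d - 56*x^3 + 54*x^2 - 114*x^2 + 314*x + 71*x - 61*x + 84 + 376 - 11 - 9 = 10*d^3 + 141*d^2 + 543*d - 56*x^3 + x^2*(-66*d - 60) + x*(27*d^2 + 153*d + 324) + 440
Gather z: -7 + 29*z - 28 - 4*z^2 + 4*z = -4*z^2 + 33*z - 35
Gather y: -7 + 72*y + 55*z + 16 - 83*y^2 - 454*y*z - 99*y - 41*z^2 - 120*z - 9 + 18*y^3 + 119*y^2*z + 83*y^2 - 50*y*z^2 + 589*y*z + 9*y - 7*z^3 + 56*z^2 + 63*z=18*y^3 + 119*y^2*z + y*(-50*z^2 + 135*z - 18) - 7*z^3 + 15*z^2 - 2*z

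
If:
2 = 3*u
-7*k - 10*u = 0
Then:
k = -20/21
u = 2/3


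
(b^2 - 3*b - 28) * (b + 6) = b^3 + 3*b^2 - 46*b - 168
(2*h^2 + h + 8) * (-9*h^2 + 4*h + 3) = -18*h^4 - h^3 - 62*h^2 + 35*h + 24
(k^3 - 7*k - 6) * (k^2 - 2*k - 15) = k^5 - 2*k^4 - 22*k^3 + 8*k^2 + 117*k + 90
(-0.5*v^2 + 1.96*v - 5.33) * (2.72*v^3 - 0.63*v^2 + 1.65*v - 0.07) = -1.36*v^5 + 5.6462*v^4 - 16.5574*v^3 + 6.6269*v^2 - 8.9317*v + 0.3731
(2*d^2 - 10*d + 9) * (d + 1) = 2*d^3 - 8*d^2 - d + 9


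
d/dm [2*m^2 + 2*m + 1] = 4*m + 2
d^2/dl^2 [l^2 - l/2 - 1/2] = 2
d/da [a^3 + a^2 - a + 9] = 3*a^2 + 2*a - 1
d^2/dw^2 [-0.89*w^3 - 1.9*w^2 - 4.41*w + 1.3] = -5.34*w - 3.8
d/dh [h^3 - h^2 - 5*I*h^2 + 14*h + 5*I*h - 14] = 3*h^2 - 2*h - 10*I*h + 14 + 5*I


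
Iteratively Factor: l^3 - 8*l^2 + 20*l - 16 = (l - 2)*(l^2 - 6*l + 8) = (l - 4)*(l - 2)*(l - 2)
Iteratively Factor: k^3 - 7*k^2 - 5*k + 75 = (k + 3)*(k^2 - 10*k + 25) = (k - 5)*(k + 3)*(k - 5)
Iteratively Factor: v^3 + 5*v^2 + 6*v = (v + 2)*(v^2 + 3*v) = (v + 2)*(v + 3)*(v)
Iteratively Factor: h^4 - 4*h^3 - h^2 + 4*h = (h - 1)*(h^3 - 3*h^2 - 4*h) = h*(h - 1)*(h^2 - 3*h - 4) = h*(h - 4)*(h - 1)*(h + 1)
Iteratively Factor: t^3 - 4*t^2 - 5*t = (t - 5)*(t^2 + t) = t*(t - 5)*(t + 1)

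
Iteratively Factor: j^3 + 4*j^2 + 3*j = (j)*(j^2 + 4*j + 3) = j*(j + 3)*(j + 1)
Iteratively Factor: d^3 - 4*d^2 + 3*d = (d - 1)*(d^2 - 3*d) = (d - 3)*(d - 1)*(d)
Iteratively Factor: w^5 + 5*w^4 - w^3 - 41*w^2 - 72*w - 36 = (w + 3)*(w^4 + 2*w^3 - 7*w^2 - 20*w - 12) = (w - 3)*(w + 3)*(w^3 + 5*w^2 + 8*w + 4) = (w - 3)*(w + 1)*(w + 3)*(w^2 + 4*w + 4) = (w - 3)*(w + 1)*(w + 2)*(w + 3)*(w + 2)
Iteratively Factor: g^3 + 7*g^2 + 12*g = (g + 4)*(g^2 + 3*g) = g*(g + 4)*(g + 3)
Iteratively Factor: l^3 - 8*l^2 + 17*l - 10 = (l - 5)*(l^2 - 3*l + 2) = (l - 5)*(l - 1)*(l - 2)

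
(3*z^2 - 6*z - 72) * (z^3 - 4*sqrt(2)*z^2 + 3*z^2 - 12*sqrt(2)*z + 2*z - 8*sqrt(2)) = 3*z^5 - 12*sqrt(2)*z^4 + 3*z^4 - 84*z^3 - 12*sqrt(2)*z^3 - 228*z^2 + 336*sqrt(2)*z^2 - 144*z + 912*sqrt(2)*z + 576*sqrt(2)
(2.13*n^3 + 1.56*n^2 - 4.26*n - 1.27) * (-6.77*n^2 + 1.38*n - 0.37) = -14.4201*n^5 - 7.6218*n^4 + 30.2049*n^3 + 2.1419*n^2 - 0.1764*n + 0.4699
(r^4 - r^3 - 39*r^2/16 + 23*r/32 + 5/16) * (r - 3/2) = r^5 - 5*r^4/2 - 15*r^3/16 + 35*r^2/8 - 49*r/64 - 15/32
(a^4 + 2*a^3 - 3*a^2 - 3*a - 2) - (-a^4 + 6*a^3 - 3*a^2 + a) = 2*a^4 - 4*a^3 - 4*a - 2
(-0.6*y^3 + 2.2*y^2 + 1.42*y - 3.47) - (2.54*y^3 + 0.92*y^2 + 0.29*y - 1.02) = -3.14*y^3 + 1.28*y^2 + 1.13*y - 2.45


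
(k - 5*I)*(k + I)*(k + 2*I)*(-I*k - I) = -I*k^4 - 2*k^3 - I*k^3 - 2*k^2 - 13*I*k^2 + 10*k - 13*I*k + 10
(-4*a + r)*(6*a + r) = -24*a^2 + 2*a*r + r^2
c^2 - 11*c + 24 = (c - 8)*(c - 3)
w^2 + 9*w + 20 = (w + 4)*(w + 5)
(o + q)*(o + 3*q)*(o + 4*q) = o^3 + 8*o^2*q + 19*o*q^2 + 12*q^3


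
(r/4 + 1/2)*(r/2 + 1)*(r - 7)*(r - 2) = r^4/8 - 5*r^3/8 - 9*r^2/4 + 5*r/2 + 7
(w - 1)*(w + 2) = w^2 + w - 2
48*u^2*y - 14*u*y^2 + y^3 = y*(-8*u + y)*(-6*u + y)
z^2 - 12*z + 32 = (z - 8)*(z - 4)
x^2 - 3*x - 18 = (x - 6)*(x + 3)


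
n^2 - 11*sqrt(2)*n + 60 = (n - 6*sqrt(2))*(n - 5*sqrt(2))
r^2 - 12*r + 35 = (r - 7)*(r - 5)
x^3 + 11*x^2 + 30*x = x*(x + 5)*(x + 6)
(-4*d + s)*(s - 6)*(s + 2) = -4*d*s^2 + 16*d*s + 48*d + s^3 - 4*s^2 - 12*s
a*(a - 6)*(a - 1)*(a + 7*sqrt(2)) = a^4 - 7*a^3 + 7*sqrt(2)*a^3 - 49*sqrt(2)*a^2 + 6*a^2 + 42*sqrt(2)*a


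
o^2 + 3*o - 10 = (o - 2)*(o + 5)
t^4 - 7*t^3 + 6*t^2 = t^2*(t - 6)*(t - 1)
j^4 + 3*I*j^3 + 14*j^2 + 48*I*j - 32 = (j - 4*I)*(j + I)*(j + 2*I)*(j + 4*I)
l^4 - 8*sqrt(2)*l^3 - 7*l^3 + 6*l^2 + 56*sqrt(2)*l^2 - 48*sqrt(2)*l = l*(l - 6)*(l - 1)*(l - 8*sqrt(2))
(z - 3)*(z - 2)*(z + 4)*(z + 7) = z^4 + 6*z^3 - 21*z^2 - 74*z + 168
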